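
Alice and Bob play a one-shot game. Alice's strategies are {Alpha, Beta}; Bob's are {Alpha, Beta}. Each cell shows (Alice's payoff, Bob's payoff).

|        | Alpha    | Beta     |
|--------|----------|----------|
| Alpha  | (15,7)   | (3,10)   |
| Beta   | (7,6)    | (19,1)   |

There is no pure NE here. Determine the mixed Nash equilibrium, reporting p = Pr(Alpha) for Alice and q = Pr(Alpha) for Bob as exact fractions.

p = 5/8, q = 2/3

Each player's mixing probability is pinned down by making the *other* player indifferent.
Bob indifferent between Alpha and Beta: p·7 + (1−p)·6 = p·10 + (1−p)·1 ⟹ 6 + 1p = 1 + 9p ⟹ p = 5/8.
Alice indifferent between Alpha and Beta: q·15 + (1−q)·3 = q·7 + (1−q)·19 ⟹ 3 + 12q = 19 + (-12)q ⟹ q = 2/3.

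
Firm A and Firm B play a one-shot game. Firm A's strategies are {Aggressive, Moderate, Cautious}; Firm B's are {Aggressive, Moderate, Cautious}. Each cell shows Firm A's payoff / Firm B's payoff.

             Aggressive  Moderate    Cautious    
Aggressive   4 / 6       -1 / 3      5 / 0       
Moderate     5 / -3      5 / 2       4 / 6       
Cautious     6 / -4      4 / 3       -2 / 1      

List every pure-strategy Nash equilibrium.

None

A profile is a Nash equilibrium when each player is best-responding to the other.
Firm A's best responses — vs Aggressive: Cautious (payoff 6); vs Moderate: Moderate (payoff 5); vs Cautious: Aggressive (payoff 5).
Firm B's best responses — vs Aggressive: Aggressive (payoff 6); vs Moderate: Cautious (payoff 6); vs Cautious: Moderate (payoff 3).
No cell has both players best-responding. For instance, Firm A's best reply to Cautious is Aggressive, but against Aggressive Firm B prefers Aggressive over Cautious.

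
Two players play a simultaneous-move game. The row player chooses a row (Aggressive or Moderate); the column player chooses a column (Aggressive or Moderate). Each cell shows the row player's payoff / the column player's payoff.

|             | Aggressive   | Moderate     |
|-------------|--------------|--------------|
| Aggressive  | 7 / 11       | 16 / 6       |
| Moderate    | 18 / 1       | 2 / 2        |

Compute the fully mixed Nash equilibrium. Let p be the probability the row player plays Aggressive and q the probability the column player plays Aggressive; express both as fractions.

p = 1/6, q = 14/25

Each player's mixing probability is pinned down by making the *other* player indifferent.
The column player indifferent between Aggressive and Moderate: p·11 + (1−p)·1 = p·6 + (1−p)·2 ⟹ 1 + 10p = 2 + 4p ⟹ p = 1/6.
The row player indifferent between Aggressive and Moderate: q·7 + (1−q)·16 = q·18 + (1−q)·2 ⟹ 16 + (-9)q = 2 + 16q ⟹ q = 14/25.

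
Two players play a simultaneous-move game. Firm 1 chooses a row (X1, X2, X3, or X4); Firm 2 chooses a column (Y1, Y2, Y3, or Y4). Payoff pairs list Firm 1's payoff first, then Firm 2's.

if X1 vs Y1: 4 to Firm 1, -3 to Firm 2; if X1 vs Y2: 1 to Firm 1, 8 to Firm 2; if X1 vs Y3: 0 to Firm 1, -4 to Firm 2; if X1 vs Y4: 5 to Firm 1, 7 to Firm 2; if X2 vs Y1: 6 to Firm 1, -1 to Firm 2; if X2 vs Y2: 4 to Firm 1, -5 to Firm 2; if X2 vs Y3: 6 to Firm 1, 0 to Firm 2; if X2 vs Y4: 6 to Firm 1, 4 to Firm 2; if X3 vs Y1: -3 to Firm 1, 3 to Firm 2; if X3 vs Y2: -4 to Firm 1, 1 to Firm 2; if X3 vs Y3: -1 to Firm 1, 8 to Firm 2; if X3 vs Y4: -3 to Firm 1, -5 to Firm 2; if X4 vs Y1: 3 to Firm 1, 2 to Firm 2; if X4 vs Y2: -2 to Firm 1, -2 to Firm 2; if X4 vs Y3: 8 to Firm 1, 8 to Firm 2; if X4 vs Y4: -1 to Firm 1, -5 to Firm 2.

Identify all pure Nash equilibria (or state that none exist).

(X2, Y4) and (X4, Y3)

Check mutual best responses: a cell is a NE iff neither player can gain by unilaterally deviating.
Firm 1's best responses — vs Y1: X2 (payoff 6); vs Y2: X2 (payoff 4); vs Y3: X4 (payoff 8); vs Y4: X2 (payoff 6).
Firm 2's best responses — vs X1: Y2 (payoff 8); vs X2: Y4 (payoff 4); vs X3: Y3 (payoff 8); vs X4: Y3 (payoff 8).
Mutual best responses occur at (X2, Y4) and (X4, Y3); at each, neither player gains by switching.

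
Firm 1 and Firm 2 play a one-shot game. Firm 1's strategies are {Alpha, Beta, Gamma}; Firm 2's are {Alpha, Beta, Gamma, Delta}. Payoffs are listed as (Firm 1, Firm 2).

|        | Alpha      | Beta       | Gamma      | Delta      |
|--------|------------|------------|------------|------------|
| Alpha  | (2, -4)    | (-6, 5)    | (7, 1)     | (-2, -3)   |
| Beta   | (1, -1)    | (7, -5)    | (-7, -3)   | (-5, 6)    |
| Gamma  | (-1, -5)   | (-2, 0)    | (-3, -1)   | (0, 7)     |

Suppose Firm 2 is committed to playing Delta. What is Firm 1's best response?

Gamma

With Firm 2 fixed at Delta, Firm 1's payoffs are: Alpha → -2, Beta → -5, Gamma → 0.
The maximum is 0, achieved by Gamma.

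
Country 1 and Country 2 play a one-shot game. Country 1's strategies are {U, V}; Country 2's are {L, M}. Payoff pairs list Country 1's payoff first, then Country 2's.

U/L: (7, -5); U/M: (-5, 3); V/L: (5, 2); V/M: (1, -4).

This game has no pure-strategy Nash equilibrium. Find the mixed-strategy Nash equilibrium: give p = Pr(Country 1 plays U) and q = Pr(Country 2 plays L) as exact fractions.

p = 3/7, q = 3/4

In a mixed NE each player is indifferent between their pure strategies, so the opponent's mix sets the indifference.
Country 2 indifferent between L and M: p·(-5) + (1−p)·2 = p·3 + (1−p)·(-4) ⟹ 2 + (-7)p = (-4) + 7p ⟹ p = 3/7.
Country 1 indifferent between U and V: q·7 + (1−q)·(-5) = q·5 + (1−q)·1 ⟹ (-5) + 12q = 1 + 4q ⟹ q = 3/4.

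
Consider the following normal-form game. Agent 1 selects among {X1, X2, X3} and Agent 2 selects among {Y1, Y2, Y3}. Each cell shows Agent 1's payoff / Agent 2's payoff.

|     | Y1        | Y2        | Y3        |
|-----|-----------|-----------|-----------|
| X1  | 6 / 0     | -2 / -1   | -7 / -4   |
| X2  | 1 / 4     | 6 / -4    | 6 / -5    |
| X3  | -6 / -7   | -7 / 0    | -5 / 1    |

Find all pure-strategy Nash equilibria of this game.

Check mutual best responses: a cell is a NE iff neither player can gain by unilaterally deviating.
Agent 1's best responses — vs Y1: X1 (payoff 6); vs Y2: X2 (payoff 6); vs Y3: X2 (payoff 6).
Agent 2's best responses — vs X1: Y1 (payoff 0); vs X2: Y1 (payoff 4); vs X3: Y3 (payoff 1).
The only mutual best response is (X1, Y1); neither player gains by switching there.

(X1, Y1)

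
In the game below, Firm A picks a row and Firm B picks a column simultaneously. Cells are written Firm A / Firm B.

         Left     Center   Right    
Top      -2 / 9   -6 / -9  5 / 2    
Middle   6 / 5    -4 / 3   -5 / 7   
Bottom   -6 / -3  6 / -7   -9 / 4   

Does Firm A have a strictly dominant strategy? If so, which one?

None

Check whether one of Firm A's strategies beats all alternatives regardless of what the opponent does.
Top is not dominant: against Left, Middle gives 6 > -2.
Middle is not dominant: against Center, Bottom gives 6 > -4.
Bottom is not dominant: against Left, Top gives -2 > -6.
No single strategy is best against every opponent action.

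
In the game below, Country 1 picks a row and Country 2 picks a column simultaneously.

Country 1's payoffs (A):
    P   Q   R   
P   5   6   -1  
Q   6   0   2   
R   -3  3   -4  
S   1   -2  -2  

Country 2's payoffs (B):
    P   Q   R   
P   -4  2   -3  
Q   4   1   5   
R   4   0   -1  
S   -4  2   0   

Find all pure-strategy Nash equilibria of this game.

(P, Q) and (Q, R)

Check mutual best responses: a cell is a NE iff neither player can gain by unilaterally deviating.
Country 1's best responses — vs P: Q (payoff 6); vs Q: P (payoff 6); vs R: Q (payoff 2).
Country 2's best responses — vs P: Q (payoff 2); vs Q: R (payoff 5); vs R: P (payoff 4); vs S: Q (payoff 2).
Mutual best responses occur at (P, Q) and (Q, R); at each, neither player gains by switching.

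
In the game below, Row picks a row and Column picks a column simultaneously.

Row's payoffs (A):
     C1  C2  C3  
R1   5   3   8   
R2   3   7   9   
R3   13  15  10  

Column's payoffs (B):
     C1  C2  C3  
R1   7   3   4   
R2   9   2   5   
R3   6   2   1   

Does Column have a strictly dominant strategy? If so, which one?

C1

Check whether one of Column's strategies beats all alternatives regardless of what the opponent does.
C1 strictly dominates: vs R1: 7 > each of {3, 4}; vs R2: 9 > each of {2, 5}; vs R3: 6 > each of {2, 1}.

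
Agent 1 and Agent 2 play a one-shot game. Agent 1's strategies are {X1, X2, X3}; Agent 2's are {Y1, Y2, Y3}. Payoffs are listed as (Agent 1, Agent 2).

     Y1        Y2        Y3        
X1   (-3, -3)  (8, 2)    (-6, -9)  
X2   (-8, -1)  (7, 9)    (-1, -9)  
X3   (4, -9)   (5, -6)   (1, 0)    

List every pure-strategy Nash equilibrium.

(X1, Y2) and (X3, Y3)

Find each player's best response to every opponent strategy; NE are the intersections.
Agent 1's best responses — vs Y1: X3 (payoff 4); vs Y2: X1 (payoff 8); vs Y3: X3 (payoff 1).
Agent 2's best responses — vs X1: Y2 (payoff 2); vs X2: Y2 (payoff 9); vs X3: Y3 (payoff 0).
Mutual best responses occur at (X1, Y2) and (X3, Y3); at each, neither player gains by switching.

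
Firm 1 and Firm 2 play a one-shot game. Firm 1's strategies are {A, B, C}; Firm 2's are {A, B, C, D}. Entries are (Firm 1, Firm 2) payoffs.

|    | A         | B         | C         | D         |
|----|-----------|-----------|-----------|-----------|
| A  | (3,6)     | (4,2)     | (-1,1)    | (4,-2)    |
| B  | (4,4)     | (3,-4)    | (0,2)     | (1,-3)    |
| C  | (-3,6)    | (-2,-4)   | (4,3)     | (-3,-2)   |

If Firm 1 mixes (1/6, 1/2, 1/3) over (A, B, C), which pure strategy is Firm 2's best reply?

Firm 2's best reply maximizes expected payoff against the mix.
A: (1/6)·6 + (1/2)·4 + (1/3)·6 = 5
B: (1/6)·2 + (1/2)·(-4) + (1/3)·(-4) = -3
C: (1/6)·1 + (1/2)·2 + (1/3)·3 = 13/6
D: (1/6)·(-2) + (1/2)·(-3) + (1/3)·(-2) = -5/2
Highest expected payoff is 5, from A.

A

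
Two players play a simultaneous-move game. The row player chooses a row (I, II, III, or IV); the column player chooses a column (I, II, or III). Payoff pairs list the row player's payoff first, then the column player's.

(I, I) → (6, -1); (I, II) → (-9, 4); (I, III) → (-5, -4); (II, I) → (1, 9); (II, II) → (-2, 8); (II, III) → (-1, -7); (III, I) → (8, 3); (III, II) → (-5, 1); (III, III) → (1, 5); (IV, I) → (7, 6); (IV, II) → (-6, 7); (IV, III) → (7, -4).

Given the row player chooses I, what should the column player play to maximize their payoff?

With the row player fixed at I, the column player's payoffs are: I → -1, II → 4, III → -4.
The maximum is 4, achieved by II.

II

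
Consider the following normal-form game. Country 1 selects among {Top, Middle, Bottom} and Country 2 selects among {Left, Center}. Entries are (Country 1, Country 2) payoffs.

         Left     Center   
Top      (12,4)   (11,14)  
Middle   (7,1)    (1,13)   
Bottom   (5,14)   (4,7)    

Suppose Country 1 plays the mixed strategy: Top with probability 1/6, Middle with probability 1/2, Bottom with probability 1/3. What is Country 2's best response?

Center

Country 2's best reply maximizes expected payoff against the mix.
Left: (1/6)·4 + (1/2)·1 + (1/3)·14 = 35/6
Center: (1/6)·14 + (1/2)·13 + (1/3)·7 = 67/6
Highest expected payoff is 67/6, from Center.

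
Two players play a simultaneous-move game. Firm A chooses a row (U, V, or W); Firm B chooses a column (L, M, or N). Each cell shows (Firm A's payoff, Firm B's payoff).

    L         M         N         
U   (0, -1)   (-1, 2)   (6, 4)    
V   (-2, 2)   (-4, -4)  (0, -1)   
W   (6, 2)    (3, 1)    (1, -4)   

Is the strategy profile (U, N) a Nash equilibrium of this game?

Holding Firm B at N: Firm A gets 6 from U, versus 0 from V, 1 from W. No profitable deviation for Firm A.
Holding Firm A at U: Firm B gets 4 from N, versus -1 from L, 2 from M. No profitable deviation for Firm B either.

Yes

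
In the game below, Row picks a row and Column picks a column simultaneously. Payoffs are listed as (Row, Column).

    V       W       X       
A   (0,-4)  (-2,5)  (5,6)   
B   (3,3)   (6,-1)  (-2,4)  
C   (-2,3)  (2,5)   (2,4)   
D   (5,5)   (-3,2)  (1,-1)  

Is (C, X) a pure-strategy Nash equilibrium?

No

Holding Column at X: Row gets 2 from C but could get 5 by switching to A. Row has a profitable deviation.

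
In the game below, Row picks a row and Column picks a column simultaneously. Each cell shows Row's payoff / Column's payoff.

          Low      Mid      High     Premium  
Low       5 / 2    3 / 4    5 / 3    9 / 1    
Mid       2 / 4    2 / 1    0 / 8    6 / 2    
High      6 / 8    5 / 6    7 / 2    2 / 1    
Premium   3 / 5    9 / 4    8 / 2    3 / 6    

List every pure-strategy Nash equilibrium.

Find each player's best response to every opponent strategy; NE are the intersections.
Row's best responses — vs Low: High (payoff 6); vs Mid: Premium (payoff 9); vs High: Premium (payoff 8); vs Premium: Low (payoff 9).
Column's best responses — vs Low: Mid (payoff 4); vs Mid: High (payoff 8); vs High: Low (payoff 8); vs Premium: Premium (payoff 6).
The only mutual best response is (High, Low); neither player gains by switching there.

(High, Low)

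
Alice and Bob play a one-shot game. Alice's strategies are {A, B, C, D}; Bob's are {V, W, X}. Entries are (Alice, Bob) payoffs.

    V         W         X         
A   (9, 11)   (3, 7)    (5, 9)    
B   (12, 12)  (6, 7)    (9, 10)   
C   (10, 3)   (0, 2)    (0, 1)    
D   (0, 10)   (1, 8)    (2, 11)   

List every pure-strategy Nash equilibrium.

(B, V)

Check mutual best responses: a cell is a NE iff neither player can gain by unilaterally deviating.
Alice's best responses — vs V: B (payoff 12); vs W: B (payoff 6); vs X: B (payoff 9).
Bob's best responses — vs A: V (payoff 11); vs B: V (payoff 12); vs C: V (payoff 3); vs D: X (payoff 11).
The only mutual best response is (B, V); neither player gains by switching there.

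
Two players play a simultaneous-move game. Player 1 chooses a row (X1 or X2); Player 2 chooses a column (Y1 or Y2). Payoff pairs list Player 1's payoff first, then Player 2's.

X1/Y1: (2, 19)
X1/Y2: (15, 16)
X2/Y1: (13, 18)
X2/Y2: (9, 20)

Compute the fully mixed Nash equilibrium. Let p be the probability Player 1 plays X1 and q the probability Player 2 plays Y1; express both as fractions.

In a mixed NE each player is indifferent between their pure strategies, so the opponent's mix sets the indifference.
Player 2 indifferent between Y1 and Y2: p·19 + (1−p)·18 = p·16 + (1−p)·20 ⟹ 18 + 1p = 20 + (-4)p ⟹ p = 2/5.
Player 1 indifferent between X1 and X2: q·2 + (1−q)·15 = q·13 + (1−q)·9 ⟹ 15 + (-13)q = 9 + 4q ⟹ q = 6/17.

p = 2/5, q = 6/17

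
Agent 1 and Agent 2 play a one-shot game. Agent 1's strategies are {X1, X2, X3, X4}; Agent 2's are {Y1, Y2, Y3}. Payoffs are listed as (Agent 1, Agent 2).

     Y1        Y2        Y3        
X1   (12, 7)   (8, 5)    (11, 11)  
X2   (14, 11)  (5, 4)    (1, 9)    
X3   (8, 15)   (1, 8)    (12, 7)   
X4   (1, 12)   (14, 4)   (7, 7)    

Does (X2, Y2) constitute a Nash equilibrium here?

No

Holding Agent 2 at Y2: Agent 1 gets 5 from X2 but could get 14 by switching to X4. Agent 1 has a profitable deviation.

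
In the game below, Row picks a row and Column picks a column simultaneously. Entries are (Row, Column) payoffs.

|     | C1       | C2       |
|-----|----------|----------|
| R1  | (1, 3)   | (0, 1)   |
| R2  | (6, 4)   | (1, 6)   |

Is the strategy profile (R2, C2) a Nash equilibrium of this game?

Holding Column at C2: Row gets 1 from R2, versus 0 from R1. No profitable deviation for Row.
Holding Row at R2: Column gets 6 from C2, versus 4 from C1. No profitable deviation for Column either.

Yes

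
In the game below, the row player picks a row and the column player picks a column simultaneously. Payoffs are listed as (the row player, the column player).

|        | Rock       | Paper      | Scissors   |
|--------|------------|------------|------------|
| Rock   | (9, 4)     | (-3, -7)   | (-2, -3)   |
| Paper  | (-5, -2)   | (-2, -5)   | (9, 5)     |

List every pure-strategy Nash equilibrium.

A profile is a Nash equilibrium when each player is best-responding to the other.
The row player's best responses — vs Rock: Rock (payoff 9); vs Paper: Paper (payoff -2); vs Scissors: Paper (payoff 9).
The column player's best responses — vs Rock: Rock (payoff 4); vs Paper: Scissors (payoff 5).
Mutual best responses occur at (Rock, Rock) and (Paper, Scissors); at each, neither player gains by switching.

(Rock, Rock) and (Paper, Scissors)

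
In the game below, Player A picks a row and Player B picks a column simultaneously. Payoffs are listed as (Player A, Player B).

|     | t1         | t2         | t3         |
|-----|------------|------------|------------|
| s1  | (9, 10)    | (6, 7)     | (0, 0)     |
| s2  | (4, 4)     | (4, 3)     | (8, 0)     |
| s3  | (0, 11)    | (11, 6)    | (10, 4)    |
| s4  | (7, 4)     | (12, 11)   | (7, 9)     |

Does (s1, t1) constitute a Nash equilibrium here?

Holding Player B at t1: Player A gets 9 from s1, versus 4 from s2, 0 from s3, 7 from s4. No profitable deviation for Player A.
Holding Player A at s1: Player B gets 10 from t1, versus 7 from t2, 0 from t3. No profitable deviation for Player B either.

Yes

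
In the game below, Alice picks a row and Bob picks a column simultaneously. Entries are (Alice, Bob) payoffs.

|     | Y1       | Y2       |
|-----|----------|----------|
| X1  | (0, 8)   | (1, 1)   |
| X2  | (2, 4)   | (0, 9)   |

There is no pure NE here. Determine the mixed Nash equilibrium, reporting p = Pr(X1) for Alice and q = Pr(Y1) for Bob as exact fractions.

p = 5/12, q = 1/3

Each player's mixing probability is pinned down by making the *other* player indifferent.
Bob indifferent between Y1 and Y2: p·8 + (1−p)·4 = p·1 + (1−p)·9 ⟹ 4 + 4p = 9 + (-8)p ⟹ p = 5/12.
Alice indifferent between X1 and X2: q·0 + (1−q)·1 = q·2 + (1−q)·0 ⟹ 1 + (-1)q = 0 + 2q ⟹ q = 1/3.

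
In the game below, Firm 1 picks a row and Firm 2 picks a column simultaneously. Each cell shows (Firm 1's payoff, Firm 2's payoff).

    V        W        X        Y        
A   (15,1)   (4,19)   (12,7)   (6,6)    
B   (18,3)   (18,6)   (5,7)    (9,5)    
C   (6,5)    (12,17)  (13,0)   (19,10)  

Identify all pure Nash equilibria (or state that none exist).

None

Check mutual best responses: a cell is a NE iff neither player can gain by unilaterally deviating.
Firm 1's best responses — vs V: B (payoff 18); vs W: B (payoff 18); vs X: C (payoff 13); vs Y: C (payoff 19).
Firm 2's best responses — vs A: W (payoff 19); vs B: X (payoff 7); vs C: W (payoff 17).
No cell has both players best-responding. For instance, Firm 1's best reply to V is B, but against B Firm 2 prefers X over V.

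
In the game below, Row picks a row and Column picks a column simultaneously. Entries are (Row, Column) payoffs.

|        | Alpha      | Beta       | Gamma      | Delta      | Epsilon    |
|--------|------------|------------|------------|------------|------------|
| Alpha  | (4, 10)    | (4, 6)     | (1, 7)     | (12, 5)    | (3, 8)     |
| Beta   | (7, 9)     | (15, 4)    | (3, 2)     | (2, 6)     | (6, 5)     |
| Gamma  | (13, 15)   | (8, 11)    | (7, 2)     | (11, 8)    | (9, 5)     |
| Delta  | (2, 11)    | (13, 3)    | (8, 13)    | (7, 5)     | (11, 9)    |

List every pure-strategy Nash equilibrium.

(Gamma, Alpha) and (Delta, Gamma)

Check mutual best responses: a cell is a NE iff neither player can gain by unilaterally deviating.
Row's best responses — vs Alpha: Gamma (payoff 13); vs Beta: Beta (payoff 15); vs Gamma: Delta (payoff 8); vs Delta: Alpha (payoff 12); vs Epsilon: Delta (payoff 11).
Column's best responses — vs Alpha: Alpha (payoff 10); vs Beta: Alpha (payoff 9); vs Gamma: Alpha (payoff 15); vs Delta: Gamma (payoff 13).
Mutual best responses occur at (Gamma, Alpha) and (Delta, Gamma); at each, neither player gains by switching.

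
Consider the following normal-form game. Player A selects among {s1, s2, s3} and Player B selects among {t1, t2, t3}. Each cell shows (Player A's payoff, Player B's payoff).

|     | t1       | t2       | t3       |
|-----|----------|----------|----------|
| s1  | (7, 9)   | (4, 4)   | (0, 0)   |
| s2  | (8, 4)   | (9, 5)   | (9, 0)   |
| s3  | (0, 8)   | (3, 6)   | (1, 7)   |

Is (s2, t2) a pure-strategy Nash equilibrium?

Holding Player B at t2: Player A gets 9 from s2, versus 4 from s1, 3 from s3. No profitable deviation for Player A.
Holding Player A at s2: Player B gets 5 from t2, versus 4 from t1, 0 from t3. No profitable deviation for Player B either.

Yes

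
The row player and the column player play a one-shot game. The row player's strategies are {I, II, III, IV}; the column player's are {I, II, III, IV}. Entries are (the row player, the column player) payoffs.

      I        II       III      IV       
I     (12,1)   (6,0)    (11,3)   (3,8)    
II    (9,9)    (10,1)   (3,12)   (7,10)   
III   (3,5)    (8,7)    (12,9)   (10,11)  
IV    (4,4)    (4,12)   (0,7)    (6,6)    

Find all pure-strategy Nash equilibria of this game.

(III, IV)

A profile is a Nash equilibrium when each player is best-responding to the other.
The row player's best responses — vs I: I (payoff 12); vs II: II (payoff 10); vs III: III (payoff 12); vs IV: III (payoff 10).
The column player's best responses — vs I: IV (payoff 8); vs II: III (payoff 12); vs III: IV (payoff 11); vs IV: II (payoff 12).
The only mutual best response is (III, IV); neither player gains by switching there.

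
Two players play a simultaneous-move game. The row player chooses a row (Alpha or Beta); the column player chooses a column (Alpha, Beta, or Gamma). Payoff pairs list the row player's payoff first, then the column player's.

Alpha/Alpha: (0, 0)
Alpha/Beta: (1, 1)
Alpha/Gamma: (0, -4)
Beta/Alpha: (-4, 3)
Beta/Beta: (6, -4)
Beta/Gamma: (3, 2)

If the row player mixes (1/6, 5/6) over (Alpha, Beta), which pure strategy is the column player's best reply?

Alpha

Compute the column player's expected payoff from each pure strategy against the given mix.
Alpha: (1/6)·0 + (5/6)·3 = 5/2
Beta: (1/6)·1 + (5/6)·(-4) = -19/6
Gamma: (1/6)·(-4) + (5/6)·2 = 1
Highest expected payoff is 5/2, from Alpha.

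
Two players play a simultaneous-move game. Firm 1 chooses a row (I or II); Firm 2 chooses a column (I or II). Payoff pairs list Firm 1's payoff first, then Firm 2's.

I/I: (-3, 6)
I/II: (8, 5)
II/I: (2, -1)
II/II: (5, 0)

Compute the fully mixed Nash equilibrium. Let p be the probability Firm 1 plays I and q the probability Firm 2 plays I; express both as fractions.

p = 1/2, q = 3/8

In a mixed NE each player is indifferent between their pure strategies, so the opponent's mix sets the indifference.
Firm 2 indifferent between I and II: p·6 + (1−p)·(-1) = p·5 + (1−p)·0 ⟹ (-1) + 7p = 0 + 5p ⟹ p = 1/2.
Firm 1 indifferent between I and II: q·(-3) + (1−q)·8 = q·2 + (1−q)·5 ⟹ 8 + (-11)q = 5 + (-3)q ⟹ q = 3/8.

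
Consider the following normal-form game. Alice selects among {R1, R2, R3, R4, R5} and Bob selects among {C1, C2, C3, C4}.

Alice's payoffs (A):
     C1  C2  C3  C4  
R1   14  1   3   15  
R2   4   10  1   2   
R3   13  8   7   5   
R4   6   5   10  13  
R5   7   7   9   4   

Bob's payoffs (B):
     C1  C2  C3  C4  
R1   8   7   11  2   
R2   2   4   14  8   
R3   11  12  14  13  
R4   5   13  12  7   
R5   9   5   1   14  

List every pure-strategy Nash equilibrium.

A profile is a Nash equilibrium when each player is best-responding to the other.
Alice's best responses — vs C1: R1 (payoff 14); vs C2: R2 (payoff 10); vs C3: R4 (payoff 10); vs C4: R1 (payoff 15).
Bob's best responses — vs R1: C3 (payoff 11); vs R2: C3 (payoff 14); vs R3: C3 (payoff 14); vs R4: C2 (payoff 13); vs R5: C4 (payoff 14).
No cell has both players best-responding. For instance, Alice's best reply to C4 is R1, but against R1 Bob prefers C3 over C4.

None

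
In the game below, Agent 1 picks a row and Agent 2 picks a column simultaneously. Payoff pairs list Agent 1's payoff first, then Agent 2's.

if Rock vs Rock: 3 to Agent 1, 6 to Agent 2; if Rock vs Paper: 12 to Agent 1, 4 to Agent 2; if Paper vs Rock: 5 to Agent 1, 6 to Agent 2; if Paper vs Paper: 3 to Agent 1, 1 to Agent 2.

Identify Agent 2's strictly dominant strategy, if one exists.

Check whether one of Agent 2's strategies beats all alternatives regardless of what the opponent does.
Rock strictly dominates: vs Rock: 6 > 4; vs Paper: 6 > 1.

Rock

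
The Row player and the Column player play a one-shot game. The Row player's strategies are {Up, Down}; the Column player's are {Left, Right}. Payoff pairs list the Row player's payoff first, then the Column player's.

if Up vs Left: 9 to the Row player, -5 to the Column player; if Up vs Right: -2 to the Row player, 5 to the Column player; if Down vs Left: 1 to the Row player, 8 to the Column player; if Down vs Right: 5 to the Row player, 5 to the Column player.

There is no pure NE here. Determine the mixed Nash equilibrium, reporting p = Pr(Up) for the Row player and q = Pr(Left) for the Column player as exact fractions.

In a mixed NE each player is indifferent between their pure strategies, so the opponent's mix sets the indifference.
The Column player indifferent between Left and Right: p·(-5) + (1−p)·8 = p·5 + (1−p)·5 ⟹ 8 + (-13)p = 5 + 0p ⟹ p = 3/13.
The Row player indifferent between Up and Down: q·9 + (1−q)·(-2) = q·1 + (1−q)·5 ⟹ (-2) + 11q = 5 + (-4)q ⟹ q = 7/15.

p = 3/13, q = 7/15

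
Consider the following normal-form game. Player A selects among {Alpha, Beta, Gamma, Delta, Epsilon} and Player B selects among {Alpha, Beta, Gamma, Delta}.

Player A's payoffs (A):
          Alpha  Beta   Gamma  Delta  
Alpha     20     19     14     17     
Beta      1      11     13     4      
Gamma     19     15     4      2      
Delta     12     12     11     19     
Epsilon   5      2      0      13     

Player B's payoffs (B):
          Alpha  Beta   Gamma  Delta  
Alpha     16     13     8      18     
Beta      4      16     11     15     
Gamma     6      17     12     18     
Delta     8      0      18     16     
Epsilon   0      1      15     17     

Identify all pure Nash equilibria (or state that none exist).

There is no pure-strategy Nash equilibrium

Check mutual best responses: a cell is a NE iff neither player can gain by unilaterally deviating.
Player A's best responses — vs Alpha: Alpha (payoff 20); vs Beta: Alpha (payoff 19); vs Gamma: Alpha (payoff 14); vs Delta: Delta (payoff 19).
Player B's best responses — vs Alpha: Delta (payoff 18); vs Beta: Beta (payoff 16); vs Gamma: Delta (payoff 18); vs Delta: Gamma (payoff 18); vs Epsilon: Delta (payoff 17).
No cell has both players best-responding. For instance, Player A's best reply to Gamma is Alpha, but against Alpha Player B prefers Delta over Gamma.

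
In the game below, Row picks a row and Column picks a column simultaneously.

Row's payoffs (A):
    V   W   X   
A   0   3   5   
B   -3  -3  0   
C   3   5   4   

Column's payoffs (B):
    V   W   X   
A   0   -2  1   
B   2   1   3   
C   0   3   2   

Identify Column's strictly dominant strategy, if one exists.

No strictly dominant strategy

A strategy is strictly dominant if it gives Column a strictly higher payoff than every other strategy, against every choice by the opponent.
V is not dominant: against A, X gives 1 > 0.
W is not dominant: against A, V gives 0 > -2.
X is not dominant: against C, W gives 3 > 2.
No single strategy is best against every opponent action.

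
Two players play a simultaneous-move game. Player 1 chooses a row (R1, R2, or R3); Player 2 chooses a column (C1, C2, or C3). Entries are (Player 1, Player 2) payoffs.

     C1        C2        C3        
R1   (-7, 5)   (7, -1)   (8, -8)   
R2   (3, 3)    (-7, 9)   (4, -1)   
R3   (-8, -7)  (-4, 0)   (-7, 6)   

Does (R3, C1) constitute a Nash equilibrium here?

No

Holding Player 2 at C1: Player 1 gets -8 from R3 but could get 3 by switching to R2. Player 1 has a profitable deviation.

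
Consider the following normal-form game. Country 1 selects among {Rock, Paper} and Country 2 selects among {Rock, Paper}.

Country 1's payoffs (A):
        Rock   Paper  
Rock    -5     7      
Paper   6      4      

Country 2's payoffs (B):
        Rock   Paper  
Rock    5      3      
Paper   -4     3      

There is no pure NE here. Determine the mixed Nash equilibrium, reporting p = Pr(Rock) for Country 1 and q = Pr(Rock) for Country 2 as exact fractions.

p = 7/9, q = 3/14

Each player's mixing probability is pinned down by making the *other* player indifferent.
Country 2 indifferent between Rock and Paper: p·5 + (1−p)·(-4) = p·3 + (1−p)·3 ⟹ (-4) + 9p = 3 + 0p ⟹ p = 7/9.
Country 1 indifferent between Rock and Paper: q·(-5) + (1−q)·7 = q·6 + (1−q)·4 ⟹ 7 + (-12)q = 4 + 2q ⟹ q = 3/14.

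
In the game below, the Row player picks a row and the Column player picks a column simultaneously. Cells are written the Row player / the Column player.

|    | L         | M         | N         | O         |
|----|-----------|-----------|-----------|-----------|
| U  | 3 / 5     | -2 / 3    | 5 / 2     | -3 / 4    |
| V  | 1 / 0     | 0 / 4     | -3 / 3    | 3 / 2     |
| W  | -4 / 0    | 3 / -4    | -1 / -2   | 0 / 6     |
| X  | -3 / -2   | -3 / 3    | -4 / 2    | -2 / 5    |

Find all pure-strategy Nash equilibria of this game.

Check mutual best responses: a cell is a NE iff neither player can gain by unilaterally deviating.
The Row player's best responses — vs L: U (payoff 3); vs M: W (payoff 3); vs N: U (payoff 5); vs O: V (payoff 3).
The Column player's best responses — vs U: L (payoff 5); vs V: M (payoff 4); vs W: O (payoff 6); vs X: O (payoff 5).
The only mutual best response is (U, L); neither player gains by switching there.

(U, L)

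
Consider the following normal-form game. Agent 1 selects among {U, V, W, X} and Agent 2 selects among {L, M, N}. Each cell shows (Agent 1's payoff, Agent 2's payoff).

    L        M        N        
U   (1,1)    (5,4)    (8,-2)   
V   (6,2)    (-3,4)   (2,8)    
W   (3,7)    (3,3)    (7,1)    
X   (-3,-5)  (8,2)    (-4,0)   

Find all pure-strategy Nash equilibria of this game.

A profile is a Nash equilibrium when each player is best-responding to the other.
Agent 1's best responses — vs L: V (payoff 6); vs M: X (payoff 8); vs N: U (payoff 8).
Agent 2's best responses — vs U: M (payoff 4); vs V: N (payoff 8); vs W: L (payoff 7); vs X: M (payoff 2).
The only mutual best response is (X, M); neither player gains by switching there.

(X, M)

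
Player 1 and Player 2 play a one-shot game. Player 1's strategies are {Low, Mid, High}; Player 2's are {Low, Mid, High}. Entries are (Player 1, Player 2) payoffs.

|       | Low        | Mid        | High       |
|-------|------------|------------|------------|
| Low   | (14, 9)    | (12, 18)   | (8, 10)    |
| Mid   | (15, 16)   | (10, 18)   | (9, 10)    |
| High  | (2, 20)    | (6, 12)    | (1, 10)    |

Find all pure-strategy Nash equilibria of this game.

Check mutual best responses: a cell is a NE iff neither player can gain by unilaterally deviating.
Player 1's best responses — vs Low: Mid (payoff 15); vs Mid: Low (payoff 12); vs High: Mid (payoff 9).
Player 2's best responses — vs Low: Mid (payoff 18); vs Mid: Mid (payoff 18); vs High: Low (payoff 20).
The only mutual best response is (Low, Mid); neither player gains by switching there.

(Low, Mid)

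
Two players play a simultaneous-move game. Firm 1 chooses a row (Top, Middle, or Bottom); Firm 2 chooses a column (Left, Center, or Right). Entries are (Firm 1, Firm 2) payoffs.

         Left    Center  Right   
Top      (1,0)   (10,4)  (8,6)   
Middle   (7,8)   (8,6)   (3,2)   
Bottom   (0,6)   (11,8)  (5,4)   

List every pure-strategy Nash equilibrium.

A profile is a Nash equilibrium when each player is best-responding to the other.
Firm 1's best responses — vs Left: Middle (payoff 7); vs Center: Bottom (payoff 11); vs Right: Top (payoff 8).
Firm 2's best responses — vs Top: Right (payoff 6); vs Middle: Left (payoff 8); vs Bottom: Center (payoff 8).
Mutual best responses occur at (Top, Right), (Middle, Left), and (Bottom, Center); at each, neither player gains by switching.

(Top, Right), (Middle, Left), and (Bottom, Center)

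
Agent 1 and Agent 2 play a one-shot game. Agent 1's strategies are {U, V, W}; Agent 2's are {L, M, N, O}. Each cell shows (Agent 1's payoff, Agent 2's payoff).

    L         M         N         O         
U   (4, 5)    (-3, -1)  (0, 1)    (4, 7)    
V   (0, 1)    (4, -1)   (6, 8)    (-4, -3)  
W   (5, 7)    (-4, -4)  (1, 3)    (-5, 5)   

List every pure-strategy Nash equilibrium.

Find each player's best response to every opponent strategy; NE are the intersections.
Agent 1's best responses — vs L: W (payoff 5); vs M: V (payoff 4); vs N: V (payoff 6); vs O: U (payoff 4).
Agent 2's best responses — vs U: O (payoff 7); vs V: N (payoff 8); vs W: L (payoff 7).
Mutual best responses occur at (U, O), (V, N), and (W, L); at each, neither player gains by switching.

(U, O), (V, N), and (W, L)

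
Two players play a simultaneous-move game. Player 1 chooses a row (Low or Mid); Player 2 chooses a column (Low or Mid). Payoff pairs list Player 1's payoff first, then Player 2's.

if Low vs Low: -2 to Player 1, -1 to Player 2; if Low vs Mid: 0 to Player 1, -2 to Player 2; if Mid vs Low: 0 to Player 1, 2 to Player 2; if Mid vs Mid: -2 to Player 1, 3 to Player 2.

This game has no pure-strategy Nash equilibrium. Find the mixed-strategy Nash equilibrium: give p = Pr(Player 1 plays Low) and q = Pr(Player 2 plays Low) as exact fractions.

p = 1/2, q = 1/2

In a mixed NE each player is indifferent between their pure strategies, so the opponent's mix sets the indifference.
Player 2 indifferent between Low and Mid: p·(-1) + (1−p)·2 = p·(-2) + (1−p)·3 ⟹ 2 + (-3)p = 3 + (-5)p ⟹ p = 1/2.
Player 1 indifferent between Low and Mid: q·(-2) + (1−q)·0 = q·0 + (1−q)·(-2) ⟹ 0 + (-2)q = (-2) + 2q ⟹ q = 1/2.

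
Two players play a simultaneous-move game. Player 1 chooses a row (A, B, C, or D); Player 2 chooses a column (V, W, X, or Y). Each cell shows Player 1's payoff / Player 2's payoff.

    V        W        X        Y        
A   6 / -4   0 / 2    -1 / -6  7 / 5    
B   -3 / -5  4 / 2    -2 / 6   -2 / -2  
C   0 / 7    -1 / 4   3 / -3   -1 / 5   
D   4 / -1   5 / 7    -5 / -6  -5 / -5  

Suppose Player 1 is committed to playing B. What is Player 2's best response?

With Player 1 fixed at B, Player 2's payoffs are: V → -5, W → 2, X → 6, Y → -2.
The maximum is 6, achieved by X.

X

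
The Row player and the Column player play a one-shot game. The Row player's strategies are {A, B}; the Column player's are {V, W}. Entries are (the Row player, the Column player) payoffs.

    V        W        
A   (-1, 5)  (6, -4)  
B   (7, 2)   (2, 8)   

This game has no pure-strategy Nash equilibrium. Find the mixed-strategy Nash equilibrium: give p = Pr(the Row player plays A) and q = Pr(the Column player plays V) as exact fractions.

p = 2/5, q = 1/3

In a mixed NE each player is indifferent between their pure strategies, so the opponent's mix sets the indifference.
The Column player indifferent between V and W: p·5 + (1−p)·2 = p·(-4) + (1−p)·8 ⟹ 2 + 3p = 8 + (-12)p ⟹ p = 2/5.
The Row player indifferent between A and B: q·(-1) + (1−q)·6 = q·7 + (1−q)·2 ⟹ 6 + (-7)q = 2 + 5q ⟹ q = 1/3.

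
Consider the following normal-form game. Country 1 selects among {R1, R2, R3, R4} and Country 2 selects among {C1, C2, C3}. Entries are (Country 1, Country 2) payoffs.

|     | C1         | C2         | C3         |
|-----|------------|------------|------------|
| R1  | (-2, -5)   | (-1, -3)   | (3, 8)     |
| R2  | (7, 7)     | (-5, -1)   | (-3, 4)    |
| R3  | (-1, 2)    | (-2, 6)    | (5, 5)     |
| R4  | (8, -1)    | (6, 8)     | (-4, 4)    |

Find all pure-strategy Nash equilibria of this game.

Find each player's best response to every opponent strategy; NE are the intersections.
Country 1's best responses — vs C1: R4 (payoff 8); vs C2: R4 (payoff 6); vs C3: R3 (payoff 5).
Country 2's best responses — vs R1: C3 (payoff 8); vs R2: C1 (payoff 7); vs R3: C2 (payoff 6); vs R4: C2 (payoff 8).
The only mutual best response is (R4, C2); neither player gains by switching there.

(R4, C2)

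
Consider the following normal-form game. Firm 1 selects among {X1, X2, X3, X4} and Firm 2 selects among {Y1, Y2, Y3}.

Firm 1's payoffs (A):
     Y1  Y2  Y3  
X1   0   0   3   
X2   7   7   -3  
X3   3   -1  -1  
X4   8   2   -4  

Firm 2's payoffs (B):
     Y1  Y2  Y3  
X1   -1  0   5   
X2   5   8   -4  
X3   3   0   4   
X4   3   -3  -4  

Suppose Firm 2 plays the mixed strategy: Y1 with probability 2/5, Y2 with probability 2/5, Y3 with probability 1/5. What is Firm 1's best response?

Compute Firm 1's expected payoff from each pure strategy against the given mix.
X1: (2/5)·0 + (2/5)·0 + (1/5)·3 = 3/5
X2: (2/5)·7 + (2/5)·7 + (1/5)·(-3) = 5
X3: (2/5)·3 + (2/5)·(-1) + (1/5)·(-1) = 3/5
X4: (2/5)·8 + (2/5)·2 + (1/5)·(-4) = 16/5
Highest expected payoff is 5, from X2.

X2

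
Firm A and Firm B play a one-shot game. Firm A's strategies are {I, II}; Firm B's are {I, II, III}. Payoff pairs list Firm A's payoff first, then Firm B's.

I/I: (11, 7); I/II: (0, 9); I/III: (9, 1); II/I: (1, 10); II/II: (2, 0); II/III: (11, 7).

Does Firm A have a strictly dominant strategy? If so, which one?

None

A strategy is strictly dominant if it gives Firm A a strictly higher payoff than every other strategy, against every choice by the opponent.
I is not dominant: against II, II gives 2 > 0.
II is not dominant: against I, I gives 11 > 1.
No single strategy is best against every opponent action.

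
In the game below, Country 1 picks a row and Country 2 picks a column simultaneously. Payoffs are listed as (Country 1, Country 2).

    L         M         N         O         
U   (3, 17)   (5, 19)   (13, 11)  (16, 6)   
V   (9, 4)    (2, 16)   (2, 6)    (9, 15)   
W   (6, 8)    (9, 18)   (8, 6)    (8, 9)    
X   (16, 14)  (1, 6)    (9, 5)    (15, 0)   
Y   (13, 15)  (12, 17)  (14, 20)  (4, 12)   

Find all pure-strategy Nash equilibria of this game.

(X, L) and (Y, N)

A profile is a Nash equilibrium when each player is best-responding to the other.
Country 1's best responses — vs L: X (payoff 16); vs M: Y (payoff 12); vs N: Y (payoff 14); vs O: U (payoff 16).
Country 2's best responses — vs U: M (payoff 19); vs V: M (payoff 16); vs W: M (payoff 18); vs X: L (payoff 14); vs Y: N (payoff 20).
Mutual best responses occur at (X, L) and (Y, N); at each, neither player gains by switching.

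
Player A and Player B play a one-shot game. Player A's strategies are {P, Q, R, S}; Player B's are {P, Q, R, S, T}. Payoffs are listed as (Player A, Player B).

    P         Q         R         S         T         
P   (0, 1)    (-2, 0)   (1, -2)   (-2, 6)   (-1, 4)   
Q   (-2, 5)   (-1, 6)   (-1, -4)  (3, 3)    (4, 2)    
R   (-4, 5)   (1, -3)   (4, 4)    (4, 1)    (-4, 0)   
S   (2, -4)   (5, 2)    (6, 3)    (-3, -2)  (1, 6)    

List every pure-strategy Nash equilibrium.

No pure-strategy Nash equilibrium

Check mutual best responses: a cell is a NE iff neither player can gain by unilaterally deviating.
Player A's best responses — vs P: S (payoff 2); vs Q: S (payoff 5); vs R: S (payoff 6); vs S: R (payoff 4); vs T: Q (payoff 4).
Player B's best responses — vs P: S (payoff 6); vs Q: Q (payoff 6); vs R: P (payoff 5); vs S: T (payoff 6).
No cell has both players best-responding. For instance, Player A's best reply to Q is S, but against S Player B prefers T over Q.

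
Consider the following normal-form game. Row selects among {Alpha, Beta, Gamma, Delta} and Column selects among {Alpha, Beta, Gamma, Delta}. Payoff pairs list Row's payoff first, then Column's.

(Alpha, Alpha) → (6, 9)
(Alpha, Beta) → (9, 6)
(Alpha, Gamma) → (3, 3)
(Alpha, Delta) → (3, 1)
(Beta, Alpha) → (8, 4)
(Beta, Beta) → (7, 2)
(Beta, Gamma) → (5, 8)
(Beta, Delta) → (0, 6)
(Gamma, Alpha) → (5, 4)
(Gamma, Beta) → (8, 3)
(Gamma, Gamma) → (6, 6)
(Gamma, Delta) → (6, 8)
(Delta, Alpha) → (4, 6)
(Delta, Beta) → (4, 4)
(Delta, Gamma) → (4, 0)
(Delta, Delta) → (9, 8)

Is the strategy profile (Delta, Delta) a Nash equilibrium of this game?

Yes

Holding Column at Delta: Row gets 9 from Delta, versus 3 from Alpha, 0 from Beta, 6 from Gamma. No profitable deviation for Row.
Holding Row at Delta: Column gets 8 from Delta, versus 6 from Alpha, 4 from Beta, 0 from Gamma. No profitable deviation for Column either.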